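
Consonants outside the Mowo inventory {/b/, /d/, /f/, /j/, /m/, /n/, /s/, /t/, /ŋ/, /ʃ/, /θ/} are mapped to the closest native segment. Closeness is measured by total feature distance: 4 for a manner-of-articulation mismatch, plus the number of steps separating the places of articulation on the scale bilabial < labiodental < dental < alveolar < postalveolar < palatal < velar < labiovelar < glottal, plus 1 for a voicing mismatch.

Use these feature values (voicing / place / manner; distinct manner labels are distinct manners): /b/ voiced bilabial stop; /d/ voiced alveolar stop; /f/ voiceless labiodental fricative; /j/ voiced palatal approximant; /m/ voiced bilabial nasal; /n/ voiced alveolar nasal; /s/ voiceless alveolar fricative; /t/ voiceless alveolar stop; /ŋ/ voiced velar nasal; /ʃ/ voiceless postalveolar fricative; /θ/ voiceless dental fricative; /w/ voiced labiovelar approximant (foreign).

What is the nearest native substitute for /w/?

j

/j/ is closest: same manner (approximant), place distance 2 (labiovelar→palatal), same voicing; total 2. Next closest is /ŋ/ at distance 5.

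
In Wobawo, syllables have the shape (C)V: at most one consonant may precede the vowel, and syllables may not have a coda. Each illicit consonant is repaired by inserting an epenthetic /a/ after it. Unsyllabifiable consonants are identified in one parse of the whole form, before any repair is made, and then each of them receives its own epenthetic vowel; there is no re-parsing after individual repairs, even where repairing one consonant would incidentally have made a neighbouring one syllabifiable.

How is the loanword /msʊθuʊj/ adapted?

Under (C)V, the unsyllabifiable consonants are /m/, /j/ (no codas are permitted; onsets are limited to one consonant).
Epenthesis after each stranded consonant: /m/ → /ma/, /j/ → /ja/.

masʊθuʊja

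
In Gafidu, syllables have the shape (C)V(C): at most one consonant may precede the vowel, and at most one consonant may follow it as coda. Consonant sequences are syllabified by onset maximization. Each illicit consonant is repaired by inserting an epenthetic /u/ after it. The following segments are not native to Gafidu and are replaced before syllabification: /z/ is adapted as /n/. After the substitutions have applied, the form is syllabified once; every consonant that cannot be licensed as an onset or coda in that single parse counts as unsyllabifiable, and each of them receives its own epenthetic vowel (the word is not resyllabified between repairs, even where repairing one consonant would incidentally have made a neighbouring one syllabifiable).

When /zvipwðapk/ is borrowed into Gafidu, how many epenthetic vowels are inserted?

3

After substitution the input is /nvipwðapk/.
The unsyllabifiable consonants are /n/, /w/, /k/; each receives one epenthetic vowel.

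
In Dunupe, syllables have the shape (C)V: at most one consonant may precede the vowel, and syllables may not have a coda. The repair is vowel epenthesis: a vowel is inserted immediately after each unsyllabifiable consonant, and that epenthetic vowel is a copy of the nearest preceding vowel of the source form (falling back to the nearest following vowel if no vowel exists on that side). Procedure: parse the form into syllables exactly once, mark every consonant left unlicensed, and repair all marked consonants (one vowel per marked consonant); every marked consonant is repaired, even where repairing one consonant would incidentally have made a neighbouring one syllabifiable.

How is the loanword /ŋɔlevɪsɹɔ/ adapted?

Syllabifying with onset maximization leaves /s/ stranded (no codas are permitted; onsets are limited to one consonant).
Each unlicensed consonant becomes the onset of a new syllable: /s/ → /sɪ/.

ŋɔlevɪsɪɹɔ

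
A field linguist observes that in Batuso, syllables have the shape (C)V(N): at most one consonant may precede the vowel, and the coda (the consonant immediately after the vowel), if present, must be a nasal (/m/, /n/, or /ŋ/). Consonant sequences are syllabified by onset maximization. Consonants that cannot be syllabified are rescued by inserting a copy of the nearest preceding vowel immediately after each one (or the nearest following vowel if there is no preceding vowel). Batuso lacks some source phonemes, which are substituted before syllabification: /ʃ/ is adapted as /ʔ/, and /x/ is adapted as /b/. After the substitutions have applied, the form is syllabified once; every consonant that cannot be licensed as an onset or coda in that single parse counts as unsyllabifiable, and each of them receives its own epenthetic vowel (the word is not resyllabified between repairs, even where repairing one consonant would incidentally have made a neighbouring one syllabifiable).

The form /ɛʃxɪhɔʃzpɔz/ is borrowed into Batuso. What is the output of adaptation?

Substitution: /ʃ/ → /ʔ/, /x/ → /b/, giving /ɛʔbɪhɔʔzpɔz/.
Under (C)V(N), the unsyllabifiable consonants are /ʔ/, /ʔ/, /z/, /z/ (only a nasal (/m/, /n/, or /ŋ/) is licensed in coda position; onsets are limited to one consonant).
Inserting the epenthetic vowel yields /ʔ/ → /ʔɛ/, /ʔ/ → /ʔɔ/, /z/ → /zɔ/, /z/ → /zɔ/.

ɛʔɛbɪhɔʔɔzɔpɔzɔ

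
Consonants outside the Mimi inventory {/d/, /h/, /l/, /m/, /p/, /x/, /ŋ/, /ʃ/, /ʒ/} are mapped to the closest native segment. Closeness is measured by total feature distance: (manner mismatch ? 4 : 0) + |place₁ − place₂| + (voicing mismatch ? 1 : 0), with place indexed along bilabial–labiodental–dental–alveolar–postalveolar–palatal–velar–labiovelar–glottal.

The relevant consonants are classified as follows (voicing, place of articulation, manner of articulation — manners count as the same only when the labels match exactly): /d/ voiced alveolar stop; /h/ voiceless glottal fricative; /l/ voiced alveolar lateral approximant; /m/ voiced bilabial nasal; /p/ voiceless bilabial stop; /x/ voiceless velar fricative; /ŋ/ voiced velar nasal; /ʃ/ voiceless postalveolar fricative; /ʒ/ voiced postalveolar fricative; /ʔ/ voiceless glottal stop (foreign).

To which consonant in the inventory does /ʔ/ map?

h

/h/ is closest: manner differs (stop→fricative, +4), place distance 0 (glottal→glottal), same voicing; total 4. Next closest is /d/ at distance 6.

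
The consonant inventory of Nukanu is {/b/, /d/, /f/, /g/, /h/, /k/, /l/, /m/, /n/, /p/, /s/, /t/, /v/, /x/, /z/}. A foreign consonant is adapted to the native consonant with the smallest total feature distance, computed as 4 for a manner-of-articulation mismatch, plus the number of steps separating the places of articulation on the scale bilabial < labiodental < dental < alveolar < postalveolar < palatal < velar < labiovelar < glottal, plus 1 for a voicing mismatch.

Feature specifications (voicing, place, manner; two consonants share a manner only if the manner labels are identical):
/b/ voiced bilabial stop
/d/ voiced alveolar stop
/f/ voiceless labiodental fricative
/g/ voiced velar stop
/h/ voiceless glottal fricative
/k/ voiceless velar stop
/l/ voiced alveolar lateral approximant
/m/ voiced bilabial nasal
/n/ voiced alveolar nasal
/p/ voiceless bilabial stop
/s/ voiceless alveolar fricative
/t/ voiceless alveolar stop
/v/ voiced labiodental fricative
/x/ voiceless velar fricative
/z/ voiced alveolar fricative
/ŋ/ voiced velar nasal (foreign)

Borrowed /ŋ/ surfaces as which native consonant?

/n/ is closest: same manner (nasal), place distance 3 (velar→alveolar), same voicing; total 3. Next closest is /g/ at distance 4.

n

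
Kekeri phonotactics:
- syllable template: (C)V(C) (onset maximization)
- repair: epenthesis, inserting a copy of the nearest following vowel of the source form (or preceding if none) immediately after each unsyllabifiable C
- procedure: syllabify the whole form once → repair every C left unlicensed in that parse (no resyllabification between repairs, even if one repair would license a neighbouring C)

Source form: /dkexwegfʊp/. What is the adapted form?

Under (C)V(C), the unsyllabifiable consonants are /d/ (at most one coda consonant is licensed; onsets are limited to one consonant).
Inserting the epenthetic vowel yields /d/ → /de/.

dekexwegfʊp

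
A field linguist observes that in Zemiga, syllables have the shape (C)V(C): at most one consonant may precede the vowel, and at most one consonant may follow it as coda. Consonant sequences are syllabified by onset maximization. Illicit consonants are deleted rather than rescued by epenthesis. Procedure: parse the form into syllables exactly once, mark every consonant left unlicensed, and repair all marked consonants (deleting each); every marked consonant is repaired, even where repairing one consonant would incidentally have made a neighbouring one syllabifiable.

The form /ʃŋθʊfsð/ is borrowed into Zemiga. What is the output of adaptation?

Under (C)V(C), the unsyllabifiable consonants are /ʃ/, /ŋ/, /s/, /ð/ (at most one coda consonant is licensed; onsets are limited to one consonant).
Deletion applies to /ʃ/, /ŋ/, /s/, /ð/.

θʊf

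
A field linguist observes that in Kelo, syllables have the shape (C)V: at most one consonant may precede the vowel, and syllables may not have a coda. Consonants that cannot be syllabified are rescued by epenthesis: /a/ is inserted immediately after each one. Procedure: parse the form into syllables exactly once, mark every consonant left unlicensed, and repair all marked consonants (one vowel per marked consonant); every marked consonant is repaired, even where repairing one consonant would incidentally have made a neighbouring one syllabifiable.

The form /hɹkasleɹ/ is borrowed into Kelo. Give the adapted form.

The consonants /h/, /ɹ/, /s/, /ɹ/ cannot be parsed into a legal (C)V syllable (no codas are permitted; onsets are limited to one consonant).
Inserting the epenthetic vowel yields /h/ → /ha/, /ɹ/ → /ɹa/, /s/ → /sa/, /ɹ/ → /ɹa/.

haɹakasaleɹa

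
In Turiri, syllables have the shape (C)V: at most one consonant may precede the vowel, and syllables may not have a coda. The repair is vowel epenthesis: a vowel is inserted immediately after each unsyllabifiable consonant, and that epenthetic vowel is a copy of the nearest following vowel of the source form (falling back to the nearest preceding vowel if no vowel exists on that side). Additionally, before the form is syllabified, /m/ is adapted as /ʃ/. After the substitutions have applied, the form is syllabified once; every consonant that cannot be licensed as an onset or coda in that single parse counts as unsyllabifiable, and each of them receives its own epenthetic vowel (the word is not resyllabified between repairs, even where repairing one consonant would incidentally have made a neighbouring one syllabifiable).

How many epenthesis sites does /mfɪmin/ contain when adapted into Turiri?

After substitution the input is /ʃfɪʃin/.
The unsyllabifiable consonants are /ʃ/, /n/; each receives one epenthetic vowel.

2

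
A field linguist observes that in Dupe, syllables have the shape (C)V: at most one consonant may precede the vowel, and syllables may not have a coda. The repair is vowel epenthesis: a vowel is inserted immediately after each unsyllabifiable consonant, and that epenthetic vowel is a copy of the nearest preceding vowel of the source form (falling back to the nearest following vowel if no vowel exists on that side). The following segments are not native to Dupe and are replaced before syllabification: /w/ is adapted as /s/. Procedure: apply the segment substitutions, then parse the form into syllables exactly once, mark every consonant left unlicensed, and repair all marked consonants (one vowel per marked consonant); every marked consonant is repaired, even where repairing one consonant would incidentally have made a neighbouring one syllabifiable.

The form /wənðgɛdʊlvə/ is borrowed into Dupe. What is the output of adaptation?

Substitution: /w/ → /s/, giving /sənðgɛdʊlvə/.
Syllabifying with onset maximization leaves /n/, /ð/, /l/ stranded (no codas are permitted; onsets are limited to one consonant).
Each unlicensed consonant becomes the onset of a new syllable: /n/ → /nə/, /ð/ → /ðə/, /l/ → /lʊ/.

sənəðəgɛdʊlʊvə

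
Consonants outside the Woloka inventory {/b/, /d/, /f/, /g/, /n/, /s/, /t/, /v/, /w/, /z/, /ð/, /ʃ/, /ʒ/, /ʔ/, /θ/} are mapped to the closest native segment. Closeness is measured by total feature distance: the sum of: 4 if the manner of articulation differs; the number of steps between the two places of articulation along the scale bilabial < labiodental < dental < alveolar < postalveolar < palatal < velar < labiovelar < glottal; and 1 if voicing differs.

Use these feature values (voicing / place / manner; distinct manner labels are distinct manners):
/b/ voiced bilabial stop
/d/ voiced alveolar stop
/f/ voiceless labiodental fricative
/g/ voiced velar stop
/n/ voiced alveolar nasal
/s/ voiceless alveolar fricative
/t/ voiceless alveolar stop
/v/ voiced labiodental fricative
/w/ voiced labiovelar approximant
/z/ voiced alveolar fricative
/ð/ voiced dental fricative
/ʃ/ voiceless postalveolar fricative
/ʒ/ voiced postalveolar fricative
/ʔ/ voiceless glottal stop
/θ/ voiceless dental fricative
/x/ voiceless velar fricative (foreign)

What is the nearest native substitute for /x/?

ʃ

/ʃ/ is closest: same manner (fricative), place distance 2 (velar→postalveolar), same voicing; total 2. Next closest is /s/ at distance 3.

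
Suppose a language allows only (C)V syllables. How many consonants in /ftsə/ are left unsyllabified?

2

Under (C)V, the unsyllabifiable consonants are /f/, /t/ (no codas are permitted; onsets are limited to one consonant).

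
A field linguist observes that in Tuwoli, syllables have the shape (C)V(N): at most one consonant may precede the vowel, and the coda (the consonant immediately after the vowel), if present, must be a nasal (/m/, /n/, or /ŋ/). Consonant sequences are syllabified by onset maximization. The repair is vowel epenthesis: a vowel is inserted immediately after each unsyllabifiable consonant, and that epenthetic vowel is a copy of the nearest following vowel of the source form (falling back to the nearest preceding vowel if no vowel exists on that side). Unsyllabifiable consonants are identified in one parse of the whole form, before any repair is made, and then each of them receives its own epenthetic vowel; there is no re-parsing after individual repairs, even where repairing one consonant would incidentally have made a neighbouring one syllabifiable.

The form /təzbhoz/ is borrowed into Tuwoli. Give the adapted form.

The consonants /z/, /b/, /z/ cannot be parsed into a legal (C)V(N) syllable (only a nasal (/m/, /n/, or /ŋ/) is licensed in coda position; onsets are limited to one consonant).
Inserting the epenthetic vowel yields /z/ → /zo/, /b/ → /bo/, /z/ → /zo/.

təzobohozo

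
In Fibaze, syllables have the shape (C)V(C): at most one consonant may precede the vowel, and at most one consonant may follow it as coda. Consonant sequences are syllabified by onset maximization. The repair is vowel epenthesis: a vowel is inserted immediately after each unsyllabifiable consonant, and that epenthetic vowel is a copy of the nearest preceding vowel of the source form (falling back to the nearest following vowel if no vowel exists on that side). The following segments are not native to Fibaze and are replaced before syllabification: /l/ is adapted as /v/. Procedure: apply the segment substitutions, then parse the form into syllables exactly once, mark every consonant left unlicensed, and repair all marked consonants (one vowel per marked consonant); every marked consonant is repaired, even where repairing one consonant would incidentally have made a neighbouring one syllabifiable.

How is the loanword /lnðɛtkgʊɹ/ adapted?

Substitution: /l/ → /v/, giving /vnðɛtkgʊɹ/.
Syllabifying with onset maximization leaves /v/, /n/, /k/ stranded (at most one coda consonant is licensed; onsets are limited to one consonant).
Epenthesis after each stranded consonant: /v/ → /vɛ/, /n/ → /nɛ/, /k/ → /kɛ/.

vɛnɛðɛtkɛgʊɹ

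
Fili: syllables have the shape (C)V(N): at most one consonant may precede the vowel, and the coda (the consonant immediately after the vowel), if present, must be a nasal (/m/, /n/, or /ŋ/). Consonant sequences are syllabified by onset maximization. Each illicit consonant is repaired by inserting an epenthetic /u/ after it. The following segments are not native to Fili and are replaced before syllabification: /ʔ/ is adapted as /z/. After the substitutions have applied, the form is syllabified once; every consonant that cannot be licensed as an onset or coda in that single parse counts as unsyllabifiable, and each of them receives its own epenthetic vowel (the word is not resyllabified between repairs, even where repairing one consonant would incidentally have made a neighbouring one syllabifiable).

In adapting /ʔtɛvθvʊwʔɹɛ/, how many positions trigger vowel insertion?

After substitution the input is /ztɛvθvʊwzɹɛ/.
The unsyllabifiable consonants are /z/, /v/, /θ/, /w/, /z/; each receives one epenthetic vowel.

5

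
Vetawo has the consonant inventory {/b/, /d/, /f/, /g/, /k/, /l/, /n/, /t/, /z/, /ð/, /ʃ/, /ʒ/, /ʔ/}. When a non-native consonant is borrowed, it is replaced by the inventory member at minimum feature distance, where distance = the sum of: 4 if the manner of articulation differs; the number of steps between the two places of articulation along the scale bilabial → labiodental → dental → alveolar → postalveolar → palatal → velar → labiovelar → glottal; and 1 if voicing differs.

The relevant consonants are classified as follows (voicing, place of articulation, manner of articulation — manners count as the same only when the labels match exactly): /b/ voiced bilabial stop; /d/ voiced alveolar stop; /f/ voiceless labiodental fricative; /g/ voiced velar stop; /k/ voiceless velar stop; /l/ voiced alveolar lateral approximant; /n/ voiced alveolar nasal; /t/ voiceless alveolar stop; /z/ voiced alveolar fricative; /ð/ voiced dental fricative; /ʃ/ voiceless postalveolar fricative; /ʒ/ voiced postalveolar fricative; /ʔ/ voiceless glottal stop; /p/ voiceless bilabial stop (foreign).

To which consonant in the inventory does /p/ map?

b

/b/ is closest: same manner (stop), place distance 0 (bilabial→bilabial), voicing differs (+1); total 1. Next closest is /t/ at distance 3.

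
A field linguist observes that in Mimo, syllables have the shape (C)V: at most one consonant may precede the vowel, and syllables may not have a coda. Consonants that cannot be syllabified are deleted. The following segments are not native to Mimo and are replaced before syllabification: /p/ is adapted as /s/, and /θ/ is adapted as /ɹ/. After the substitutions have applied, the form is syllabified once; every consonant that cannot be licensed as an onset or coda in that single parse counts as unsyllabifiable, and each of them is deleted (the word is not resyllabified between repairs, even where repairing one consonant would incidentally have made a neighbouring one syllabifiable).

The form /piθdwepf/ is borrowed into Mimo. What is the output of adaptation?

Substitution: /p/ → /s/, /θ/ → /ɹ/, giving /siɹdwesf/.
The consonants /ɹ/, /d/, /s/, /f/ cannot be parsed into a legal (C)V syllable (no codas are permitted; onsets are limited to one consonant).
Deletion applies to /ɹ/, /d/, /s/, /f/.

siwe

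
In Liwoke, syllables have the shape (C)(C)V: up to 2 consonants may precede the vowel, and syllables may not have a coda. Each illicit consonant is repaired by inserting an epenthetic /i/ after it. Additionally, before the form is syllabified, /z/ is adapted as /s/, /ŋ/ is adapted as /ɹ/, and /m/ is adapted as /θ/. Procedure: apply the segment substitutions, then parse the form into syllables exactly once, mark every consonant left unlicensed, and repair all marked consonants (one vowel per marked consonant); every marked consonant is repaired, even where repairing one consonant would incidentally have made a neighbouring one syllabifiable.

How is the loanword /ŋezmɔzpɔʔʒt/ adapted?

ɹesθɔspɔʔiʒiti

Substitution: /ŋ/ → /ɹ/, /z/ → /s/, /m/ → /θ/, giving /ɹesθɔspɔʔʒt/.
Under (C)(C)V, the unsyllabifiable consonants are /ʔ/, /ʒ/, /t/ (no codas are permitted; onsets may contain at most 2 consonants).
Each unlicensed consonant becomes the onset of a new syllable: /ʔ/ → /ʔi/, /ʒ/ → /ʒi/, /t/ → /ti/.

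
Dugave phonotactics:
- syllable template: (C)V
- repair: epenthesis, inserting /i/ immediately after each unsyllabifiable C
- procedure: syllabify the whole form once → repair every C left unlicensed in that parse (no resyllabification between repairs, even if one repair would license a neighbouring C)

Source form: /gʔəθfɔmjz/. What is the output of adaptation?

The consonants /g/, /θ/, /m/, /j/, /z/ cannot be parsed into a legal (C)V syllable (no codas are permitted; onsets are limited to one consonant).
Each unlicensed consonant becomes the onset of a new syllable: /g/ → /gi/, /θ/ → /θi/, /m/ → /mi/, /j/ → /ji/, /z/ → /zi/.

giʔəθifɔmijizi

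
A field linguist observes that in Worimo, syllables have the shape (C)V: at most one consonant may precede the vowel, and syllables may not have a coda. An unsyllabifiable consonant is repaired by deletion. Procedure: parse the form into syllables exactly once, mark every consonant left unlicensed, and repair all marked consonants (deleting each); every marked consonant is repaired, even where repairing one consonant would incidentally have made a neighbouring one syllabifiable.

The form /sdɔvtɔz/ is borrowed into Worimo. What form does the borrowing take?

dɔtɔ

Under (C)V, the unsyllabifiable consonants are /s/, /v/, /z/ (no codas are permitted; onsets are limited to one consonant).
Deleting the stranded consonants removes /s/, /v/, /z/.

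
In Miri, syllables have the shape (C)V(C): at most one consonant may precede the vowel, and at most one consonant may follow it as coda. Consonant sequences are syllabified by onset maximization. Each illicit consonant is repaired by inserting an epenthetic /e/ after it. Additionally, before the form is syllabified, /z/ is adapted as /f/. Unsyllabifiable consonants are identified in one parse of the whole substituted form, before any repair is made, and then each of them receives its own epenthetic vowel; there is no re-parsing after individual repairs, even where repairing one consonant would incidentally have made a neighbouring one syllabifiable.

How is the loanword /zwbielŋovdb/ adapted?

Substitution: /z/ → /f/, giving /fwbielŋovdb/.
Syllabifying with onset maximization leaves /f/, /w/, /d/, /b/ stranded (at most one coda consonant is licensed; onsets are limited to one consonant).
Epenthesis after each stranded consonant: /f/ → /fe/, /w/ → /we/, /d/ → /de/, /b/ → /be/.

fewebielŋovdebe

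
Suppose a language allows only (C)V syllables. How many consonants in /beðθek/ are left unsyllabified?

Under (C)V, the unsyllabifiable consonants are /ð/, /k/ (no codas are permitted; onsets are limited to one consonant).

2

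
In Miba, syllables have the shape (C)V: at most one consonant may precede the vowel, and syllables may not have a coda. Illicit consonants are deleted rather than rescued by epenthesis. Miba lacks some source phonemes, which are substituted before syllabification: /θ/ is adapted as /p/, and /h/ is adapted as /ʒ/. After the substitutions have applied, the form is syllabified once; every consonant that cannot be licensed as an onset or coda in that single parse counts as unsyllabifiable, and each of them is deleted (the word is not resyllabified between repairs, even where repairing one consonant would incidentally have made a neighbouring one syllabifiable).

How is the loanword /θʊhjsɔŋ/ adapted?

Substitution: /θ/ → /p/, /h/ → /ʒ/, giving /pʊʒjsɔŋ/.
Under (C)V, the unsyllabifiable consonants are /ʒ/, /j/, /ŋ/ (no codas are permitted; onsets are limited to one consonant).
Each unlicensed consonant is deleted: /ʒ/, /j/, /ŋ/.

pʊsɔ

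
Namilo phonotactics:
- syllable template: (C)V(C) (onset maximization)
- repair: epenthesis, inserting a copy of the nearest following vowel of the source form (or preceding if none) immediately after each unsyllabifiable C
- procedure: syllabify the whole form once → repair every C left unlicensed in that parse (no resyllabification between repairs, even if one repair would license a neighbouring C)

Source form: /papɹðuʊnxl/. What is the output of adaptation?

papɹuðuʊnxʊlʊ

Syllabifying with onset maximization leaves /ɹ/, /x/, /l/ stranded (at most one coda consonant is licensed; onsets are limited to one consonant).
Each unlicensed consonant becomes the onset of a new syllable: /ɹ/ → /ɹu/, /x/ → /xʊ/, /l/ → /lʊ/.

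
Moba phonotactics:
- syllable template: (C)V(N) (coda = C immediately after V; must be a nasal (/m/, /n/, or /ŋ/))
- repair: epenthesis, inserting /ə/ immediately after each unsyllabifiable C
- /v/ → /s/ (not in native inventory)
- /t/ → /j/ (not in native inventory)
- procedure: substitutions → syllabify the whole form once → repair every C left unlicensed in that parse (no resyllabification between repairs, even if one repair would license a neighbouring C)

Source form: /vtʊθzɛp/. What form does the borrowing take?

Substitution: /v/ → /s/, /t/ → /j/, giving /sjʊθzɛp/.
Under (C)V(N), the unsyllabifiable consonants are /s/, /θ/, /p/ (only a nasal (/m/, /n/, or /ŋ/) is licensed in coda position; onsets are limited to one consonant).
Each unlicensed consonant becomes the onset of a new syllable: /s/ → /sə/, /θ/ → /θə/, /p/ → /pə/.

səjʊθəzɛpə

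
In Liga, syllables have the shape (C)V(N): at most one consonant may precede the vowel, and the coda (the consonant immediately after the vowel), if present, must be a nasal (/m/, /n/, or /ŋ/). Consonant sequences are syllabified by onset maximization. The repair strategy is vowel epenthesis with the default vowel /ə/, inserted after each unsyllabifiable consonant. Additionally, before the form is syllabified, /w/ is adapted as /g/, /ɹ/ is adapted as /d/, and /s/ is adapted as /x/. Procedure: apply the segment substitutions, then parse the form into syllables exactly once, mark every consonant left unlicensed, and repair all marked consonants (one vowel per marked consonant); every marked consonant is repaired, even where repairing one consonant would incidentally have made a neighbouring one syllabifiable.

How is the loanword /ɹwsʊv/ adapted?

dəgəxʊvə

Substitution: /ɹ/ → /d/, /w/ → /g/, /s/ → /x/, giving /dgxʊv/.
Under (C)V(N), the unsyllabifiable consonants are /d/, /g/, /v/ (only a nasal (/m/, /n/, or /ŋ/) is licensed in coda position; onsets are limited to one consonant).
Inserting the epenthetic vowel yields /d/ → /də/, /g/ → /gə/, /v/ → /və/.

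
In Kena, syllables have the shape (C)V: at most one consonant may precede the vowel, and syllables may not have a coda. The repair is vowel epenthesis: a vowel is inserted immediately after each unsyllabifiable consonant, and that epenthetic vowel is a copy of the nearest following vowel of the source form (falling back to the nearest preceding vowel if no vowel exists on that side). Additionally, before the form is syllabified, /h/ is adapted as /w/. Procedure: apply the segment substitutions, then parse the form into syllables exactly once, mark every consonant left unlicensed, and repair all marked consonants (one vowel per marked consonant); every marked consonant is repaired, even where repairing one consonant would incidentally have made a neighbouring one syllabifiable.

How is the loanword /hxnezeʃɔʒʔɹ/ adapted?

wexenezeʃɔʒɔʔɔɹɔ

Substitution: /h/ → /w/, giving /wxnezeʃɔʒʔɹ/.
Syllabifying with onset maximization leaves /w/, /x/, /ʒ/, /ʔ/, /ɹ/ stranded (no codas are permitted; onsets are limited to one consonant).
Epenthesis after each stranded consonant: /w/ → /we/, /x/ → /xe/, /ʒ/ → /ʒɔ/, /ʔ/ → /ʔɔ/, /ɹ/ → /ɹɔ/.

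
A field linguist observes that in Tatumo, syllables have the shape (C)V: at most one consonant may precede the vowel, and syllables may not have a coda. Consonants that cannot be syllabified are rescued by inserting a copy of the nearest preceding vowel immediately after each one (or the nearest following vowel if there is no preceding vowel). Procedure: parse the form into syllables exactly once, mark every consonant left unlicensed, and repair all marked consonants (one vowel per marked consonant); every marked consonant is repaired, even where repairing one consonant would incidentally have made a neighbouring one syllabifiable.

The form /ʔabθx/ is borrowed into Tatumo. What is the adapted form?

The consonants /b/, /θ/, /x/ cannot be parsed into a legal (C)V syllable (no codas are permitted; onsets are limited to one consonant).
Each unlicensed consonant becomes the onset of a new syllable: /b/ → /ba/, /θ/ → /θa/, /x/ → /xa/.

ʔabaθaxa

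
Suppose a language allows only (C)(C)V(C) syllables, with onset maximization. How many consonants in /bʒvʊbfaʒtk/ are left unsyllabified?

3

The consonants /b/, /t/, /k/ cannot be parsed into a legal (C)(C)V(C) syllable (at most one coda consonant is licensed; onsets may contain at most 2 consonants).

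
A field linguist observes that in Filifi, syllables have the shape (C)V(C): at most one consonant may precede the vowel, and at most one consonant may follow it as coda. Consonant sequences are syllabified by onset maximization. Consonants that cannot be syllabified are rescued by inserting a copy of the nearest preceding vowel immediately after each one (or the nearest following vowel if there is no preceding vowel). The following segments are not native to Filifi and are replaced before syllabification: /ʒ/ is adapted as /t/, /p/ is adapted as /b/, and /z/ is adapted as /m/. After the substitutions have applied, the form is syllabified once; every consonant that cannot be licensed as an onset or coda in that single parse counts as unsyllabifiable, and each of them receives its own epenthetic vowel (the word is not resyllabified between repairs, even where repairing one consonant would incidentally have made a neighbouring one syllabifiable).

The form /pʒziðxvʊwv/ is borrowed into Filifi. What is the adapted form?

Substitution: /p/ → /b/, /ʒ/ → /t/, /z/ → /m/, giving /btmiðxvʊwv/.
The consonants /b/, /t/, /x/, /v/ cannot be parsed into a legal (C)V(C) syllable (at most one coda consonant is licensed; onsets are limited to one consonant).
Inserting the epenthetic vowel yields /b/ → /bi/, /t/ → /ti/, /x/ → /xi/, /v/ → /vʊ/.

bitimiðxivʊwvʊ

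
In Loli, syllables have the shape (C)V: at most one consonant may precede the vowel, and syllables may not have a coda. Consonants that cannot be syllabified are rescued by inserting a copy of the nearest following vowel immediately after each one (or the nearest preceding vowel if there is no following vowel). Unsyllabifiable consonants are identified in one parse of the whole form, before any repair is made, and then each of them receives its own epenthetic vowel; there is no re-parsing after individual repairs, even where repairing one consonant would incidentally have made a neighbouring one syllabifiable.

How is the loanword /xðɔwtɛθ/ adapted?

xɔðɔwɛtɛθɛ

Syllabifying with onset maximization leaves /x/, /w/, /θ/ stranded (no codas are permitted; onsets are limited to one consonant).
Inserting the epenthetic vowel yields /x/ → /xɔ/, /w/ → /wɛ/, /θ/ → /θɛ/.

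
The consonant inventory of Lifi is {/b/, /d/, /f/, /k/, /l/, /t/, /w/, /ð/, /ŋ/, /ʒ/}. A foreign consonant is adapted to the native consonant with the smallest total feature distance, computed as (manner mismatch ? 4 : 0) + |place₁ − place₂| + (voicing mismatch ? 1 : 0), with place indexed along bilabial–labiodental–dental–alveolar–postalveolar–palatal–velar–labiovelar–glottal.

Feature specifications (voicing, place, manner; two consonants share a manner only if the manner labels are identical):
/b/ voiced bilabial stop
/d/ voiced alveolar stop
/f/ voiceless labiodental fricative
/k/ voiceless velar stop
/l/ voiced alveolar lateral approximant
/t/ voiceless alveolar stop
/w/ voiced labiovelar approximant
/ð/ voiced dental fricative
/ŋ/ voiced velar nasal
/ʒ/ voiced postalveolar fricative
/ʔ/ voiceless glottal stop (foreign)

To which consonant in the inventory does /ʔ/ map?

/k/ is closest: same manner (stop), place distance 2 (glottal→velar), same voicing; total 2. Next closest is /t/ at distance 5.

k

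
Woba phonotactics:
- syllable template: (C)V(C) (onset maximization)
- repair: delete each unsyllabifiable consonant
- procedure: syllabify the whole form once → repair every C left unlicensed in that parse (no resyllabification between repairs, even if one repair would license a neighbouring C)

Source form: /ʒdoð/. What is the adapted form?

Under (C)V(C), the unsyllabifiable consonants are /ʒ/ (at most one coda consonant is licensed; onsets are limited to one consonant).
Deletion applies to /ʒ/.

doð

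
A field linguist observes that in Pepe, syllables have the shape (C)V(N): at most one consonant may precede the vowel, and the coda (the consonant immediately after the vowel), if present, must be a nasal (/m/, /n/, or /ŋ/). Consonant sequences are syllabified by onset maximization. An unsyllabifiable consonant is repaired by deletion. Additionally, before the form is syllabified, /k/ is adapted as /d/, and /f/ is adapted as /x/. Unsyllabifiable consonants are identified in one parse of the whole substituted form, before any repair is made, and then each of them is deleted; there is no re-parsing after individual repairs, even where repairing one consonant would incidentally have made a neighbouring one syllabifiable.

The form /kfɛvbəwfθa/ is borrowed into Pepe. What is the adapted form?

Substitution: /k/ → /d/, /f/ → /x/, giving /dxɛvbəwxθa/.
Syllabifying with onset maximization leaves /d/, /v/, /w/, /x/ stranded (only a nasal (/m/, /n/, or /ŋ/) is licensed in coda position; onsets are limited to one consonant).
Deleting the stranded consonants removes /d/, /v/, /w/, /x/.

xɛbəθa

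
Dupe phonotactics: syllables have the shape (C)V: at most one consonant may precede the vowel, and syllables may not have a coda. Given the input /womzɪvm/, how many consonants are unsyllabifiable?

3

Under (C)V, the unsyllabifiable consonants are /m/, /v/, /m/ (no codas are permitted; onsets are limited to one consonant).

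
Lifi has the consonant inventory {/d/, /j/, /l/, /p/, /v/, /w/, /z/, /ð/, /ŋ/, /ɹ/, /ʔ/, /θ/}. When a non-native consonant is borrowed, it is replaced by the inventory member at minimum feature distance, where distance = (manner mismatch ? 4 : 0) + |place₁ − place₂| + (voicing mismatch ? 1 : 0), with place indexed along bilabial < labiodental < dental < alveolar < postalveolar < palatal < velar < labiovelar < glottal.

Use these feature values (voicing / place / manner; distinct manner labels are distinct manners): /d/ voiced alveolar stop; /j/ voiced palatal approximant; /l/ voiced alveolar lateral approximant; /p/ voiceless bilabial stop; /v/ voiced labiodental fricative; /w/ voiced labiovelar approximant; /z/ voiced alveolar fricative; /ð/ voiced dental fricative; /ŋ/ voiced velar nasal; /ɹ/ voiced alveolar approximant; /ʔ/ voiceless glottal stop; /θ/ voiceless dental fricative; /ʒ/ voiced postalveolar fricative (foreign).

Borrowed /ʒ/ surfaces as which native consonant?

z

/z/ is closest: same manner (fricative), place distance 1 (postalveolar→alveolar), same voicing; total 1. Next closest is /ð/ at distance 2.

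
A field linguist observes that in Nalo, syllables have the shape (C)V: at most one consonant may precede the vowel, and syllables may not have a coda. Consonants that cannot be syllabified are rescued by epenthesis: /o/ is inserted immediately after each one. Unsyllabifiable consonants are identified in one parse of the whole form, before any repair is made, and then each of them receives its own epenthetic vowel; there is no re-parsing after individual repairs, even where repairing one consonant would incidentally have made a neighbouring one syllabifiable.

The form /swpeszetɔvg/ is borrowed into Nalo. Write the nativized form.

Under (C)V, the unsyllabifiable consonants are /s/, /w/, /s/, /v/, /g/ (no codas are permitted; onsets are limited to one consonant).
Inserting the epenthetic vowel yields /s/ → /so/, /w/ → /wo/, /s/ → /so/, /v/ → /vo/, /g/ → /go/.

sowopesozetɔvogo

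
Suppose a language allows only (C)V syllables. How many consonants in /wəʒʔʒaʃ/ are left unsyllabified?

3

Under (C)V, the unsyllabifiable consonants are /ʒ/, /ʔ/, /ʃ/ (no codas are permitted; onsets are limited to one consonant).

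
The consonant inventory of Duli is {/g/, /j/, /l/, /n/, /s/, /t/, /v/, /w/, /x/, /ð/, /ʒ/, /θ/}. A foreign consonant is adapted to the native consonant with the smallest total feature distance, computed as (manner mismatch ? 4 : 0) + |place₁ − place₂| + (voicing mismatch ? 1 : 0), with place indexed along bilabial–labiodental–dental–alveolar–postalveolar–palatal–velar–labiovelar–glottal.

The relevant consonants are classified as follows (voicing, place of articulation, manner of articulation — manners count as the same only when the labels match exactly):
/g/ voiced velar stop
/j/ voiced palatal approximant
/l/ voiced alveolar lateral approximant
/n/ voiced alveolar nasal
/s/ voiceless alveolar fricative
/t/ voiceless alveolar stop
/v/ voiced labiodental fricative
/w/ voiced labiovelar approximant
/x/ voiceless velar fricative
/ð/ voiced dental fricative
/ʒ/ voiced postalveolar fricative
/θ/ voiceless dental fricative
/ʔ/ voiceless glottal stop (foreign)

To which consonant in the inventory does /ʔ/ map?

g

/g/ is closest: same manner (stop), place distance 2 (glottal→velar), voicing differs (+1); total 3. Next closest is /t/ at distance 5.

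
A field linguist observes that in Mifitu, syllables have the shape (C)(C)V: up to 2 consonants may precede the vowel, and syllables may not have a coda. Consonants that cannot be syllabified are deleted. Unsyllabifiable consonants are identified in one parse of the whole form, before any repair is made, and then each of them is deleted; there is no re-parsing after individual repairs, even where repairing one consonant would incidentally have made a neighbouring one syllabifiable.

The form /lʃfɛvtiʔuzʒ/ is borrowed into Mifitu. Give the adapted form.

The consonants /l/, /z/, /ʒ/ cannot be parsed into a legal (C)(C)V syllable (no codas are permitted; onsets may contain at most 2 consonants).
Each unlicensed consonant is deleted: /l/, /z/, /ʒ/.

ʃfɛvtiʔu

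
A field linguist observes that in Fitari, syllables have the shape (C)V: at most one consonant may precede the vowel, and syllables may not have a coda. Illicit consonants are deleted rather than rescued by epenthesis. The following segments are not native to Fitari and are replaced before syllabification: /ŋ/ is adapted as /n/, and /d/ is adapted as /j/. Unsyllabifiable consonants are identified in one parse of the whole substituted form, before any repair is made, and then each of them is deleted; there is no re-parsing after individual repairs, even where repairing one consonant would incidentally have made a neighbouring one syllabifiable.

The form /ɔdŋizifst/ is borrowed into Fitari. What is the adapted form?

Substitution: /d/ → /j/, /ŋ/ → /n/, giving /ɔjnizifst/.
Under (C)V, the unsyllabifiable consonants are /j/, /f/, /s/, /t/ (no codas are permitted; onsets are limited to one consonant).
Deletion applies to /j/, /f/, /s/, /t/.

ɔnizi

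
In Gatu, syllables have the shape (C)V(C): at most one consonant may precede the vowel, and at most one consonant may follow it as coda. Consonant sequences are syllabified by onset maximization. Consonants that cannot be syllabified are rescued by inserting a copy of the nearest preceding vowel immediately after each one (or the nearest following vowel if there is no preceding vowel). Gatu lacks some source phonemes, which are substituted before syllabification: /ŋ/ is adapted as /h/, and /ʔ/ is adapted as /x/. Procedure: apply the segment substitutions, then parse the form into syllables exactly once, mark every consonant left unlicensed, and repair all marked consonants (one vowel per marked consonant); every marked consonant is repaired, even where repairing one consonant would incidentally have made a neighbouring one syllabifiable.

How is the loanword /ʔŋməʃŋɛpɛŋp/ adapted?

xəhəməʃhɛpɛhpɛ

Substitution: /ʔ/ → /x/, /ŋ/ → /h/, giving /xhməʃhɛpɛhp/.
Under (C)V(C), the unsyllabifiable consonants are /x/, /h/, /p/ (at most one coda consonant is licensed; onsets are limited to one consonant).
Inserting the epenthetic vowel yields /x/ → /xə/, /h/ → /hə/, /p/ → /pɛ/.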